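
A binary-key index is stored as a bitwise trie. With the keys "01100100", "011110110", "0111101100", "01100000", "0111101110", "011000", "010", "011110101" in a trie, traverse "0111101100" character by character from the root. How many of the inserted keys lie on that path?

Walk "0111101100" from the root; an end-of-word marker is hit whenever a stored word is a prefix of "0111101100".
Prefixes of the query that are stored words: "011110110", "0111101100"
Count: 2

2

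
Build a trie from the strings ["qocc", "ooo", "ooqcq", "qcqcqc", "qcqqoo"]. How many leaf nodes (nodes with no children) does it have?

5

A leaf is a node with no children — equivalently, the end of a word that is not a proper prefix of any other stored word.
Those words: "ooo", "ooqcq", "qcqcqc", "qcqqoo", "qocc"
Leaf count: 5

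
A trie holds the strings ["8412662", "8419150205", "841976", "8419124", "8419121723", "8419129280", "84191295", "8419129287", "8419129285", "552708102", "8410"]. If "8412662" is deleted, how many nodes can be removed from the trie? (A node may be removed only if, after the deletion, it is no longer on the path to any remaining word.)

4

A node on "8412662"'s path can go only if nothing else ends at it or branches off below it.
The suffix "2662" (4 nodes) is used only by "8412662"; the node for "841" still has the child "9", so pruning stops there.
Nodes removed: 4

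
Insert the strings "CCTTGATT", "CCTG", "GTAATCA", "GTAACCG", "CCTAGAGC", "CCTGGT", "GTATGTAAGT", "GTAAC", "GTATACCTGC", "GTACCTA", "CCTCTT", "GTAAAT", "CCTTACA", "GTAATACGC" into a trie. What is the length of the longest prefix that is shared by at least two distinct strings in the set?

Look for the deepest trie node that still has at least two words in its subtree.
"GTAAC" and "GTAACCG" agree on "GTAAC" (5 characters) before diverging; nothing deeper is shared.
Longest shared-prefix length: 5

5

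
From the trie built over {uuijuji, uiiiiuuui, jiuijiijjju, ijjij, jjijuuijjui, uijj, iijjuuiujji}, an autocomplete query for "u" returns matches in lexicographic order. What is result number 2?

Filter for "u…" and sort: "uiiiiuuui", "uijj", "uuijuji"
The 2nd is uijj.

uijj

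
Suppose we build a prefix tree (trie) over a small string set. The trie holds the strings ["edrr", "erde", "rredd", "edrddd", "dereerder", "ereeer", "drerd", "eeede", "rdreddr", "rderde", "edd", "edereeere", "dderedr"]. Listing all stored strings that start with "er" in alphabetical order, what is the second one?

ereeer

Filter for "er…" and sort: "erde", "ereeer"
Position 2: ereeer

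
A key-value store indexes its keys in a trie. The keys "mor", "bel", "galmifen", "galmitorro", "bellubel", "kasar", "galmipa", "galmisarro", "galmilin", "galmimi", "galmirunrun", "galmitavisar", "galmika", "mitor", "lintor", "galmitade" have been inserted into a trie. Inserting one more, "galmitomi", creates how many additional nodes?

2

Walking "galmitomi" from the root, the first 7 characters ("galmito") follow existing edges; "m" is the first miss.
So 9 − 7 = 2 new nodes.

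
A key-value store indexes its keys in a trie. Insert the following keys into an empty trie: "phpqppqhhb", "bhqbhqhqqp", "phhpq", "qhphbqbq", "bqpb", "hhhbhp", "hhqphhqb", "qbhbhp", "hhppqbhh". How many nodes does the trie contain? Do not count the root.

For each word, the new-node count is its length minus the longest prefix already in the trie:
  "phpqppqhhb" → 10 new (p, h, p, q, p, p, q, h, h, b)
  "bhqbhqhqqp" → 10 new (b, h, q, b, h, q, h, q, q, p)
  "phhpq" → prefix "ph" already present; 3 new (h, p, q)
  "qhphbqbq" → 8 new (q, h, p, h, b, q, b, q)
  "bqpb" → prefix "b" already present; 3 new (q, p, b)
  "hhhbhp" → 6 new (h, h, h, b, h, p)
  "hhqphhqb" → prefix "hh" already present; 6 new (q, p, h, h, q, b)
  "qbhbhp" → prefix "q" already present; 5 new (b, h, b, h, p)
  "hhppqbhh" → prefix "hh" already present; 6 new (p, p, q, b, h, h)
Total nodes = 10 + 10 + 3 + 8 + 3 + 6 + 6 + 5 + 6 = 57

57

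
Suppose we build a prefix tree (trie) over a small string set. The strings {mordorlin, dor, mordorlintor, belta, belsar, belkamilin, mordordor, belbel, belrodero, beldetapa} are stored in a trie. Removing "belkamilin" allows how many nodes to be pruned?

After clearing the end-marker at "belkamilin", prune upward until reaching a node still needed by another word.
The suffix "kamilin" (7 nodes) is used only by "belkamilin"; the node for "bel" still has the child "t", so pruning stops there.
Nodes removed: 7

7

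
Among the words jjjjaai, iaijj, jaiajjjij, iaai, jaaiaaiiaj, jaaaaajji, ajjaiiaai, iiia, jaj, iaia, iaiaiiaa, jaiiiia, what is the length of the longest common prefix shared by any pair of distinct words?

4

Look for the deepest trie node that still has at least two words in its subtree.
e.g. "iaia" and "iaiaiiaa" share the prefix "iaia" of length 4; no pair shares a longer one.
Longest shared-prefix length: 4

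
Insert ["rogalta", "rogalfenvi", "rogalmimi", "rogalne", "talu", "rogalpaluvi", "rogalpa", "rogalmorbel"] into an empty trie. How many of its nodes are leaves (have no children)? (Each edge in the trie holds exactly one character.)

7

Leaves are exactly the stored words that no other stored word extends.
Those words: "rogalfenvi", "rogalmimi", "rogalmorbel", "rogalne", "rogalpaluvi", "rogalta", "talu"
Leaf count: 7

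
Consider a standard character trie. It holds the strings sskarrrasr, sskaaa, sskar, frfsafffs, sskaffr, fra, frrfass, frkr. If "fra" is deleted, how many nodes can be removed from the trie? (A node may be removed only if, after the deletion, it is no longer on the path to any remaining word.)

1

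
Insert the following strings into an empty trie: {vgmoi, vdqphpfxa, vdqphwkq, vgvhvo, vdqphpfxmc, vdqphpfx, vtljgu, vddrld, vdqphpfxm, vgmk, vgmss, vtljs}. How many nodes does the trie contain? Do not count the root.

Insert word by word; a character creates a node only if that edge doesn't already exist:
  "vgmoi" → 5 new (v, g, m, o, i)
  "vdqphpfxa" → prefix "v" already present; 8 new (d, q, p, h, p, f, x, a)
  "vdqphwkq" → prefix "vdqph" already present; 3 new (w, k, q)
  "vgvhvo" → prefix "vg" already present; 4 new (v, h, v, o)
  "vdqphpfxmc" → prefix "vdqphpfx" already present; 2 new (m, c)
  "vdqphpfx" → prefix "vdqphpfx" already present; 0 new (none)
  "vtljgu" → prefix "v" already present; 5 new (t, l, j, g, u)
  "vddrld" → prefix "vd" already present; 4 new (d, r, l, d)
  "vdqphpfxm" → prefix "vdqphpfxm" already present; 0 new (none)
  "vgmk" → prefix "vgm" already present; 1 new (k)
  "vgmss" → prefix "vgm" already present; 2 new (s, s)
  "vtljs" → prefix "vtlj" already present; 1 new (s)
Total nodes = 5 + 8 + 3 + 4 + 2 + 0 + 5 + 4 + 0 + 1 + 2 + 1 = 35

35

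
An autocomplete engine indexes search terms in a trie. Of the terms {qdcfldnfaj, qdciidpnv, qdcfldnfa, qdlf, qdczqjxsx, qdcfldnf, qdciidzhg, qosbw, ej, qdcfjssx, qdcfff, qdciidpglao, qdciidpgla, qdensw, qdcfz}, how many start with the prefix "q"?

Filter for entries beginning with "q":
Words under "q": qdcfff, qdcfjssx, qdcfldnf, qdcfldnfa, qdcfldnfaj, qdcfz, qdciidpgla, qdciidpglao, qdciidpnv, qdciidzhg, qdczqjxsx, qdensw, qdlf, qosbw
Count: 14

14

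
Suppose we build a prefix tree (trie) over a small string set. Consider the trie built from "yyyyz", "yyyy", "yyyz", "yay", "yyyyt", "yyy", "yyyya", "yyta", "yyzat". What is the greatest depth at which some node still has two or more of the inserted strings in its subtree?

4

Look for the deepest trie node that still has at least two words in its subtree.
"yyyy" and "yyyya" agree on "yyyy" (4 characters) before diverging; nothing deeper is shared.
Longest shared-prefix length: 4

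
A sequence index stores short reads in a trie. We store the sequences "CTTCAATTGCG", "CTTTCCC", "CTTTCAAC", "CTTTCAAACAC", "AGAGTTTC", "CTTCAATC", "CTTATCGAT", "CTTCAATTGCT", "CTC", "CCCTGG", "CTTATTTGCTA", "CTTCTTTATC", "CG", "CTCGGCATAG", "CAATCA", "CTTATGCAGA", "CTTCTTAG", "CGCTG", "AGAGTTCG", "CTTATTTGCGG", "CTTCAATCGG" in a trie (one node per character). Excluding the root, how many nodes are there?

85

Trace insertions, counting only characters that open a new branch:
  "CTTCAATTGCG" → 11 new (C, T, T, C, A, A, T, T, G, C, G)
  "CTTTCCC" → prefix "CTT" already present; 4 new (T, C, C, C)
  "CTTTCAAC" → prefix "CTTTC" already present; 3 new (A, A, C)
  "CTTTCAAACAC" → prefix "CTTTCAA" already present; 4 new (A, C, A, C)
  "AGAGTTTC" → 8 new (A, G, A, G, T, T, T, C)
  "CTTCAATC" → prefix "CTTCAAT" already present; 1 new (C)
  "CTTATCGAT" → prefix "CTT" already present; 6 new (A, T, C, G, A, T)
  "CTTCAATTGCT" → prefix "CTTCAATTGC" already present; 1 new (T)
  "CTC" → prefix "CT" already present; 1 new (C)
  "CCCTGG" → prefix "C" already present; 5 new (C, C, T, G, G)
  "CTTATTTGCTA" → prefix "CTTAT" already present; 6 new (T, T, G, C, T, A)
  "CTTCTTTATC" → prefix "CTTC" already present; 6 new (T, T, T, A, T, C)
  "CG" → prefix "C" already present; 1 new (G)
  "CTCGGCATAG" → prefix "CTC" already present; 7 new (G, G, C, A, T, A, G)
  "CAATCA" → prefix "C" already present; 5 new (A, A, T, C, A)
  "CTTATGCAGA" → prefix "CTTAT" already present; 5 new (G, C, A, G, A)
  "CTTCTTAG" → prefix "CTTCTT" already present; 2 new (A, G)
  "CGCTG" → prefix "CG" already present; 3 new (C, T, G)
  "AGAGTTCG" → prefix "AGAGTT" already present; 2 new (C, G)
  "CTTATTTGCGG" → prefix "CTTATTTGC" already present; 2 new (G, G)
  "CTTCAATCGG" → prefix "CTTCAATC" already present; 2 new (G, G)
Total nodes = 11 + 4 + 3 + 4 + 8 + 1 + 6 + 1 + 1 + 5 + 6 + 6 + 1 + 7 + 5 + 5 + 2 + 3 + 2 + 2 + 2 = 85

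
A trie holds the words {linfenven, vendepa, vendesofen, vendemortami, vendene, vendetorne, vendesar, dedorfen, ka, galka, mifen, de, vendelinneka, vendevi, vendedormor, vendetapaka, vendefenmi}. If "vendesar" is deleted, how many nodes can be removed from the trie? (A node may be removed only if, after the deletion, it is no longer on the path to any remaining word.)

After clearing the end-marker at "vendesar", prune upward until reaching a node still needed by another word.
The suffix "ar" (2 nodes) is used only by "vendesar"; the node for "vendes" still has the child "o", so pruning stops there.
Nodes removed: 2

2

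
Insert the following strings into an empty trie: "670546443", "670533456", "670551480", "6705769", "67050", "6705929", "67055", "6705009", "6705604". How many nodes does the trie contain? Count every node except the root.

31

Count nodes per top-level branch (shared prefixes stored once):
  '6'-branch (67050, 6705009, 670533456, 670546443, 67055, 670551480, 6705604, 6705769, 6705929): 31 nodes
Sum: 31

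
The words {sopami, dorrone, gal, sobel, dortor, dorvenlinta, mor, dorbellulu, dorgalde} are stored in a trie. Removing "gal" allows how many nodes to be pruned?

After clearing the end-marker at "gal", prune upward until reaching a node still needed by another word.
No other word shares any prefix with "gal", so all 3 of its nodes go.
Nodes removed: 3

3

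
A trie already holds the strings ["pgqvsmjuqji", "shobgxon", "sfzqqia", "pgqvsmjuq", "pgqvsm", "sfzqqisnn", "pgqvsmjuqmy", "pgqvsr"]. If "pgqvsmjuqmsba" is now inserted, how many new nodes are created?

3

"pgqvsmjuqm" is already a path in the trie; the remaining "sba" must be added.
New nodes needed: |"pgqvsmjuqmsba"| − 10 = 13 − 10 = 3.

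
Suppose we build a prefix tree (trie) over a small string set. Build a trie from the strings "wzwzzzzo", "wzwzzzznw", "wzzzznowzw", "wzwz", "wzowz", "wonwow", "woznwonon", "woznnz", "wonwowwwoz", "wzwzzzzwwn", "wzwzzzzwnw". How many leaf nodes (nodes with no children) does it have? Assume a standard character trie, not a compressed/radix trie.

A leaf is a node with no children — equivalently, the end of a word that is not a proper prefix of any other stored word.
Those words: "wonwowwwoz", "woznnz", "woznwonon", "wzowz", "wzwzzzznw", "wzwzzzzo", "wzwzzzzwnw", "wzwzzzzwwn", "wzzzznowzw"
Leaf count: 9

9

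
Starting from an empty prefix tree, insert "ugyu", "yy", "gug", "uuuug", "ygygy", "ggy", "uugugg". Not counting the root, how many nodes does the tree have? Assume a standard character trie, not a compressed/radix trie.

23

Count nodes per top-level branch (shared prefixes stored once):
  'g'-branch (ggy, gug): 5 nodes
  'u'-branch (ugyu, uugugg, uuuug): 12 nodes
  'y'-branch (ygygy, yy): 6 nodes
Sum: 23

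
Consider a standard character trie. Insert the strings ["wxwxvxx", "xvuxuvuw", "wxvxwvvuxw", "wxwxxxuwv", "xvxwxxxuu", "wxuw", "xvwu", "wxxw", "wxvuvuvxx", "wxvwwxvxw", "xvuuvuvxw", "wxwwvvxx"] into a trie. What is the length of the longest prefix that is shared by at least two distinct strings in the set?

4

The deepest shared node is where two words last agree before diverging.
e.g. "wxwxvxx" and "wxwxxxuwv" share the prefix "wxwx" of length 4; no pair shares a longer one.
Longest shared-prefix length: 4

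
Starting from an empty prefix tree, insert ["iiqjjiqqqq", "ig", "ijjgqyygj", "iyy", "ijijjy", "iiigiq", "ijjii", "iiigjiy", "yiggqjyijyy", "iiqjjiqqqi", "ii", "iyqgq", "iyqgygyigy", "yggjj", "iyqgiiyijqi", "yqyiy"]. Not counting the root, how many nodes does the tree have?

Trace insertions, counting only characters that open a new branch:
  "iiqjjiqqqq" → 10 new (i, i, q, j, j, i, q, q, q, q)
  "ig" → prefix "i" already present; 1 new (g)
  "ijjgqyygj" → prefix "i" already present; 8 new (j, j, g, q, y, y, g, j)
  "iyy" → prefix "i" already present; 2 new (y, y)
  "ijijjy" → prefix "ij" already present; 4 new (i, j, j, y)
  "iiigiq" → prefix "ii" already present; 4 new (i, g, i, q)
  "ijjii" → prefix "ijj" already present; 2 new (i, i)
  "iiigjiy" → prefix "iiig" already present; 3 new (j, i, y)
  "yiggqjyijyy" → 11 new (y, i, g, g, q, j, y, i, j, y, y)
  "iiqjjiqqqi" → prefix "iiqjjiqqq" already present; 1 new (i)
  "ii" → prefix "ii" already present; 0 new (none)
  "iyqgq" → prefix "iy" already present; 3 new (q, g, q)
  "iyqgygyigy" → prefix "iyqg" already present; 6 new (y, g, y, i, g, y)
  "yggjj" → prefix "y" already present; 4 new (g, g, j, j)
  "iyqgiiyijqi" → prefix "iyqg" already present; 7 new (i, i, y, i, j, q, i)
  "yqyiy" → prefix "y" already present; 4 new (q, y, i, y)
Total nodes = 10 + 1 + 8 + 2 + 4 + 4 + 2 + 3 + 11 + 1 + 0 + 3 + 6 + 4 + 7 + 4 = 70

70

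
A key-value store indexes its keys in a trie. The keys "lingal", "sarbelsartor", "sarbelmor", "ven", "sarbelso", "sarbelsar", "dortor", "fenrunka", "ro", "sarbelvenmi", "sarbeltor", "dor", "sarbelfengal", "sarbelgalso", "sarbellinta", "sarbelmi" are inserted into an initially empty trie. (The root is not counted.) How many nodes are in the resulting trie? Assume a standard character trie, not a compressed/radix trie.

66

Insert word by word; a character creates a node only if that edge doesn't already exist:
  "lingal" → 6 new (l, i, n, g, a, l)
  "sarbelsartor" → 12 new (s, a, r, b, e, l, s, a, r, t, o, r)
  "sarbelmor" → prefix "sarbel" already present; 3 new (m, o, r)
  "ven" → 3 new (v, e, n)
  "sarbelso" → prefix "sarbels" already present; 1 new (o)
  "sarbelsar" → prefix "sarbelsar" already present; 0 new (none)
  "dortor" → 6 new (d, o, r, t, o, r)
  "fenrunka" → 8 new (f, e, n, r, u, n, k, a)
  "ro" → 2 new (r, o)
  "sarbelvenmi" → prefix "sarbel" already present; 5 new (v, e, n, m, i)
  "sarbeltor" → prefix "sarbel" already present; 3 new (t, o, r)
  "dor" → prefix "dor" already present; 0 new (none)
  "sarbelfengal" → prefix "sarbel" already present; 6 new (f, e, n, g, a, l)
  "sarbelgalso" → prefix "sarbel" already present; 5 new (g, a, l, s, o)
  "sarbellinta" → prefix "sarbel" already present; 5 new (l, i, n, t, a)
  "sarbelmi" → prefix "sarbelm" already present; 1 new (i)
Total nodes = 6 + 12 + 3 + 3 + 1 + 0 + 6 + 8 + 2 + 5 + 3 + 0 + 6 + 5 + 5 + 1 = 66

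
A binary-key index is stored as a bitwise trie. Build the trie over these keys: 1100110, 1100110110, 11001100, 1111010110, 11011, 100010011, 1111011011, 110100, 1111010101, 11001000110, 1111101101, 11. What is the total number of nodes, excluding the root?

Count nodes per top-level branch (shared prefixes stored once):
  '1'-branch (100010011, 11, 11001000110, 1100110, 11001100, 1100110110, 110100, 11011, 1111010101, 1111010110, 1111011011, 1111101101): 49 nodes
Sum: 49

49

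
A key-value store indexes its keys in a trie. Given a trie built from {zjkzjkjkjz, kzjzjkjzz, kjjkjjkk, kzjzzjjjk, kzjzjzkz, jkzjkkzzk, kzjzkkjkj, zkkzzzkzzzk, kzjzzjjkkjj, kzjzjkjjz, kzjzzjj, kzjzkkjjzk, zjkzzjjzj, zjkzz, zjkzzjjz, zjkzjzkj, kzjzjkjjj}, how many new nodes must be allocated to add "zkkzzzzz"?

2

The longest prefix of "zkkzzzzz" already in the trie is "zkkzzz" (length 6).
So 8 − 6 = 2 new nodes.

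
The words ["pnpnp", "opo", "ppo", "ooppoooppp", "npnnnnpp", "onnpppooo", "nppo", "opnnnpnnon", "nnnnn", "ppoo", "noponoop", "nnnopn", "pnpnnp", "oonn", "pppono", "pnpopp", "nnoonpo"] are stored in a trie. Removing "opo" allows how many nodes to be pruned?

1

After clearing the end-marker at "opo", prune upward until reaching a node still needed by another word.
The suffix "o" (1 node) is used only by "opo"; the node for "op" still has the child "n", so pruning stops there.
Nodes removed: 1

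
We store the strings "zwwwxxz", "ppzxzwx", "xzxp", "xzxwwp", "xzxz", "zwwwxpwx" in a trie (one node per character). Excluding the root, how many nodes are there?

25

Count nodes per top-level branch (shared prefixes stored once):
  'p'-branch (ppzxzwx): 7 nodes
  'x'-branch (xzxp, xzxwwp, xzxz): 8 nodes
  'z'-branch (zwwwxpwx, zwwwxxz): 10 nodes
Sum: 25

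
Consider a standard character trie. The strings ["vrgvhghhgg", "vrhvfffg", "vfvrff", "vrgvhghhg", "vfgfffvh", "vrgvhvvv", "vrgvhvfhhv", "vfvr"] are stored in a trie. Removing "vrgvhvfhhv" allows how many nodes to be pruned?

A node on "vrgvhvfhhv"'s path can go only if nothing else ends at it or branches off below it.
The suffix "fhhv" (4 nodes) is used only by "vrgvhvfhhv"; the node for "vrgvhv" still has the child "v", so pruning stops there.
Nodes removed: 4

4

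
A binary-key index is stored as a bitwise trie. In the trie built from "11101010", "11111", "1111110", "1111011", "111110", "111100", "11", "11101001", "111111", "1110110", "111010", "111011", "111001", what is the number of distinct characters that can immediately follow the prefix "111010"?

Walk "111010" from the root, arriving at one node.
Distinct next characters after "111010": 0, 1.
That node has 2 child edges.

2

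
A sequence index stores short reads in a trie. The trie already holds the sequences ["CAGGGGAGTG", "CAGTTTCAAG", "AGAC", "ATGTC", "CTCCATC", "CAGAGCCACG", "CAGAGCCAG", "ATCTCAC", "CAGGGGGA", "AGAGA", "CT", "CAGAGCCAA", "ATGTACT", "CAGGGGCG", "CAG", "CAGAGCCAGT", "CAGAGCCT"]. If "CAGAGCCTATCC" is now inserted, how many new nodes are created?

4

Walking "CAGAGCCTATCC" from the root, the first 8 characters ("CAGAGCCT") follow existing edges; "A" is the first miss.
So 12 − 8 = 4 new nodes.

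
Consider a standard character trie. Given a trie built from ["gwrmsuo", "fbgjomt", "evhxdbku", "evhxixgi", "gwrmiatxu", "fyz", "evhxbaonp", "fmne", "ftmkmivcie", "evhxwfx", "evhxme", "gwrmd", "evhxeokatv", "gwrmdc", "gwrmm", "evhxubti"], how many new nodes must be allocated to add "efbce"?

4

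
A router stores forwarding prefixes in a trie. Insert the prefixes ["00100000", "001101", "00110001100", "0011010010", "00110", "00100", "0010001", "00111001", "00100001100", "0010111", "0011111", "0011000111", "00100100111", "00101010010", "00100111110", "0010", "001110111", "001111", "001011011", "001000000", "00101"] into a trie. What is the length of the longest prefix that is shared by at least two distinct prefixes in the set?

9

The deepest shared node is where two words last agree before diverging.
"00110001100" and "0011000111" agree on "001100011" (9 characters) before diverging; nothing deeper is shared.
Longest shared-prefix length: 9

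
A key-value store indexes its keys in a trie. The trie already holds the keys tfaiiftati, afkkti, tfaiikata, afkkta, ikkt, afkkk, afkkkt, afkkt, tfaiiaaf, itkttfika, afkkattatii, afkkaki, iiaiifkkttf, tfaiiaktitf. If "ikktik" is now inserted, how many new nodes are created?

2

The longest prefix of "ikktik" already in the trie is "ikkt" (length 4).
Each of the 2 remaining characters creates one node.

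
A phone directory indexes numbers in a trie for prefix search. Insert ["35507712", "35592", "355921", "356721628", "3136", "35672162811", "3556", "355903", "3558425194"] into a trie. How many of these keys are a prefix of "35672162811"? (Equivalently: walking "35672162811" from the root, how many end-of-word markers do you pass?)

Walk "35672162811" from the root; an end-of-word marker is hit whenever a stored word is a prefix of "35672162811".
Prefixes of the query that are stored words: "356721628", "35672162811"
Count: 2

2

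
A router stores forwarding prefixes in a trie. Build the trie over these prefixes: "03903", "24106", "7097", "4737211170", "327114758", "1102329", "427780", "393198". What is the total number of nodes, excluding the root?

For each word, the new-node count is its length minus the longest prefix already in the trie:
  "03903" → 5 new (0, 3, 9, 0, 3)
  "24106" → 5 new (2, 4, 1, 0, 6)
  "7097" → 4 new (7, 0, 9, 7)
  "4737211170" → 10 new (4, 7, 3, 7, 2, 1, 1, 1, 7, 0)
  "327114758" → 9 new (3, 2, 7, 1, 1, 4, 7, 5, 8)
  "1102329" → 7 new (1, 1, 0, 2, 3, 2, 9)
  "427780" → prefix "4" already present; 5 new (2, 7, 7, 8, 0)
  "393198" → prefix "3" already present; 5 new (9, 3, 1, 9, 8)
Total nodes = 5 + 5 + 4 + 10 + 9 + 7 + 5 + 5 = 50

50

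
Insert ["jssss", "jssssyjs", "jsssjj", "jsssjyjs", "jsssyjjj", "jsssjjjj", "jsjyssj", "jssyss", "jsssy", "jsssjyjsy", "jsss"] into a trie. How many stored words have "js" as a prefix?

Traverse to the node for "js", then collect every word in that subtree.
Matches: "jsjyssj", "jsss", "jsssjj", "jsssjjjj", "jsssjyjs", "jsssjyjsy", "jssss", "jssssyjs", "jsssy", "jsssyjjj", "jssyss"
Count: 11

11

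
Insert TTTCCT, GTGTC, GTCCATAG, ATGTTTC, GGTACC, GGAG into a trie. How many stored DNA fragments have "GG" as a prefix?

Filter for entries beginning with "GG":
Words under "GG": GGAG, GGTACC
Count: 2

2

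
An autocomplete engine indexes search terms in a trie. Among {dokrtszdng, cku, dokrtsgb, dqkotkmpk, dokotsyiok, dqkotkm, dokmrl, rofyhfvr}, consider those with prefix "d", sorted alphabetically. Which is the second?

dokotsyiok

Words with prefix "d", in lexicographic order: "dokmrl", "dokotsyiok", "dokrtsgb", "dokrtszdng", "dqkotkm", "dqkotkmpk"
The 2nd is dokotsyiok.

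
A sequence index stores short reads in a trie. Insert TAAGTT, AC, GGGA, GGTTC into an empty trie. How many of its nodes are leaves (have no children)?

Leaves are exactly the stored words that no other stored word extends.
Those words: "AC", "GGGA", "GGTTC", "TAAGTT"
Leaf count: 4

4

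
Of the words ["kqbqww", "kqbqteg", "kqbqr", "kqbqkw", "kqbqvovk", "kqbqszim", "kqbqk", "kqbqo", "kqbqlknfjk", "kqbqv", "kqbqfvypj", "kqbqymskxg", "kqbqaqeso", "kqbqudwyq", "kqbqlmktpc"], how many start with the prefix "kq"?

Walk to "kq"; the words in its subtree are exactly those with that prefix.
Matches: "kqbqaqeso", "kqbqfvypj", "kqbqk", "kqbqkw", "kqbqlknfjk", "kqbqlmktpc", "kqbqo", "kqbqr", "kqbqszim", "kqbqteg", "kqbqudwyq", "kqbqv", "kqbqvovk", "kqbqww", "kqbqymskxg"
Count: 15

15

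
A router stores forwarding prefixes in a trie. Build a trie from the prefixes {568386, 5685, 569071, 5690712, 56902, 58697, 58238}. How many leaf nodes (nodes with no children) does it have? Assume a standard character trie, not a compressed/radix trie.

Leaves are exactly the stored words that no other stored word extends.
Those words: "568386", "5685", "56902", "5690712", "58238", "58697"
Leaf count: 6

6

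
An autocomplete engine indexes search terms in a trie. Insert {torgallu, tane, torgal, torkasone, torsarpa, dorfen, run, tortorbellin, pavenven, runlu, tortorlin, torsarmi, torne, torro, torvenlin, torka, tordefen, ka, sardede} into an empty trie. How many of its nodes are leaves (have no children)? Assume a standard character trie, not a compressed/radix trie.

16

Leaves are exactly the stored words that no other stored word extends.
Those words: "dorfen", "ka", "pavenven", "runlu", "sardede", "tane", "tordefen", "torgallu", "torkasone", "torne", "torro", "torsarmi", "torsarpa", "tortorbellin", "tortorlin", "torvenlin"
Leaf count: 16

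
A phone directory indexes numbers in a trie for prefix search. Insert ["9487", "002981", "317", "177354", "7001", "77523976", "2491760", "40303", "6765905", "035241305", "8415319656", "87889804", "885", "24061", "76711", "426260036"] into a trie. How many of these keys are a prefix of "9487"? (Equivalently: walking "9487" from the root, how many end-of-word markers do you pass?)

1

Traverse "9487" character by character; count nodes along the way that are marked as word ends.
Prefixes of the query that are stored words: "9487"
Count: 1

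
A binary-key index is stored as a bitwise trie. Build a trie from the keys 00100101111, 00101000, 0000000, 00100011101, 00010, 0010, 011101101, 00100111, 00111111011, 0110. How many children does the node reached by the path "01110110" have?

1

The children of the "01110110" node are the distinct next characters among strings starting with "01110110".
Distinct next characters after "01110110": 1.
That node has 1 child edge.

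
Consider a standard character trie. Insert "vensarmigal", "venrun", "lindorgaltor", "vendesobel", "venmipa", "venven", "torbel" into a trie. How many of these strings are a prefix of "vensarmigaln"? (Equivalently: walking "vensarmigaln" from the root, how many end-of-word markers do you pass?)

Walk "vensarmigaln" from the root; an end-of-word marker is hit whenever a stored word is a prefix of "vensarmigaln".
Prefixes of the query that are stored words: "vensarmigal"
Count: 1

1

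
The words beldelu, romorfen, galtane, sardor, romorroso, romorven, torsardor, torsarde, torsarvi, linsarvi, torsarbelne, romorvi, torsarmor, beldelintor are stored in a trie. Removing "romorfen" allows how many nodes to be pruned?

A node on "romorfen"'s path can go only if nothing else ends at it or branches off below it.
The suffix "fen" (3 nodes) is used only by "romorfen"; the node for "romor" still has the child "r", so pruning stops there.
Nodes removed: 3

3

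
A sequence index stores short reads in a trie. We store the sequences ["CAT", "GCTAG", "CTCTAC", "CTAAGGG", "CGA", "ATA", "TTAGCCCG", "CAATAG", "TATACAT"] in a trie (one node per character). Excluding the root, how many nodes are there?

Count nodes per top-level branch (shared prefixes stored once):
  'A'-branch (ATA): 3 nodes
  'C'-branch (CAATAG, CAT, CGA, CTAAGGG, CTCTAC): 19 nodes
  'G'-branch (GCTAG): 5 nodes
  'T'-branch (TATACAT, TTAGCCCG): 14 nodes
Sum: 41

41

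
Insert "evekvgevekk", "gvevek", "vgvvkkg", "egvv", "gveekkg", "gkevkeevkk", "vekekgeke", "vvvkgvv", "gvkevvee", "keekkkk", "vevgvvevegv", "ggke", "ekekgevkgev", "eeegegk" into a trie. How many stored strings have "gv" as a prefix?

3

Walk to "gv"; the words in its subtree are exactly those with that prefix.
Matches: "gveekkg", "gvevek", "gvkevvee"
Count: 3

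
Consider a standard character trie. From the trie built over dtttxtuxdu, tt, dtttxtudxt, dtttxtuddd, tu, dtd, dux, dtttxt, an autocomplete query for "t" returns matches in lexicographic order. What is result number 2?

Words with prefix "t", in lexicographic order: "tt", "tu"
Position 2: tu

tu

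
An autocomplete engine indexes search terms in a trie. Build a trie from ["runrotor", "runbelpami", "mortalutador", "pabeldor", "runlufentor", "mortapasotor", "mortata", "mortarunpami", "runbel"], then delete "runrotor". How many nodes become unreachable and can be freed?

5

A node on "runrotor"'s path can go only if nothing else ends at it or branches off below it.
The suffix "rotor" (5 nodes) is used only by "runrotor"; the node for "run" still has the child "b", so pruning stops there.
Nodes removed: 5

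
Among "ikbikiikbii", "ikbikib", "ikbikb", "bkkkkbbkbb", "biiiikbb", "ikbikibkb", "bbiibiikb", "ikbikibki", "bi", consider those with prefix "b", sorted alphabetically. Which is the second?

bi

DFS of the "b" subtree visits, in order: "bbiibiikb", "bi", "biiiikbb", "bkkkkbbkbb"
The 2nd is bi.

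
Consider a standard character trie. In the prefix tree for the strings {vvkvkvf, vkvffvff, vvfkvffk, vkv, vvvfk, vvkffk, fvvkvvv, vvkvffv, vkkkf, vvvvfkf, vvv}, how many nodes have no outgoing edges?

9

A leaf is a node with no children — equivalently, the end of a word that is not a proper prefix of any other stored word.
Those words: "fvvkvvv", "vkkkf", "vkvffvff", "vvfkvffk", "vvkffk", "vvkvffv", "vvkvkvf", "vvvfk", "vvvvfkf"
Leaf count: 9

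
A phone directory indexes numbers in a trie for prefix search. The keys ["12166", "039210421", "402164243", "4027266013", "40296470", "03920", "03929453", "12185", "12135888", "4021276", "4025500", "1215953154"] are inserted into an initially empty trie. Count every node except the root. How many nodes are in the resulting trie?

61

Insert word by word; a character creates a node only if that edge doesn't already exist:
  "12166" → 5 new (1, 2, 1, 6, 6)
  "039210421" → 9 new (0, 3, 9, 2, 1, 0, 4, 2, 1)
  "402164243" → 9 new (4, 0, 2, 1, 6, 4, 2, 4, 3)
  "4027266013" → prefix "402" already present; 7 new (7, 2, 6, 6, 0, 1, 3)
  "40296470" → prefix "402" already present; 5 new (9, 6, 4, 7, 0)
  "03920" → prefix "0392" already present; 1 new (0)
  "03929453" → prefix "0392" already present; 4 new (9, 4, 5, 3)
  "12185" → prefix "121" already present; 2 new (8, 5)
  "12135888" → prefix "121" already present; 5 new (3, 5, 8, 8, 8)
  "4021276" → prefix "4021" already present; 3 new (2, 7, 6)
  "4025500" → prefix "402" already present; 4 new (5, 5, 0, 0)
  "1215953154" → prefix "121" already present; 7 new (5, 9, 5, 3, 1, 5, 4)
Total nodes = 5 + 9 + 9 + 7 + 5 + 1 + 4 + 2 + 5 + 3 + 4 + 7 = 61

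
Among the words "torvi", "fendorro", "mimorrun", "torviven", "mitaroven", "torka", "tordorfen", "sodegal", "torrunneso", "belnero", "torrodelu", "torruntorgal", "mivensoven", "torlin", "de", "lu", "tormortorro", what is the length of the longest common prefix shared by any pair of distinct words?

6

Equivalently: take the maximum, over all pairs, of their longest common prefix length.
"torrunneso" and "torruntorgal" agree on "torrun" (6 characters) before diverging; nothing deeper is shared.
Longest shared-prefix length: 6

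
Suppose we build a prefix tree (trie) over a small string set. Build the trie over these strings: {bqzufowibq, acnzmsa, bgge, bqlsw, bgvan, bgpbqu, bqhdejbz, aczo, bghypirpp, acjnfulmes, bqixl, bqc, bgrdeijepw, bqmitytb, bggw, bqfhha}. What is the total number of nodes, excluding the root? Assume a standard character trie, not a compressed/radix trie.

Insert word by word; a character creates a node only if that edge doesn't already exist:
  "bqzufowibq" → 10 new (b, q, z, u, f, o, w, i, b, q)
  "acnzmsa" → 7 new (a, c, n, z, m, s, a)
  "bgge" → prefix "b" already present; 3 new (g, g, e)
  "bqlsw" → prefix "bq" already present; 3 new (l, s, w)
  "bgvan" → prefix "bg" already present; 3 new (v, a, n)
  "bgpbqu" → prefix "bg" already present; 4 new (p, b, q, u)
  "bqhdejbz" → prefix "bq" already present; 6 new (h, d, e, j, b, z)
  "aczo" → prefix "ac" already present; 2 new (z, o)
  "bghypirpp" → prefix "bg" already present; 7 new (h, y, p, i, r, p, p)
  "acjnfulmes" → prefix "ac" already present; 8 new (j, n, f, u, l, m, e, s)
  "bqixl" → prefix "bq" already present; 3 new (i, x, l)
  "bqc" → prefix "bq" already present; 1 new (c)
  "bgrdeijepw" → prefix "bg" already present; 8 new (r, d, e, i, j, e, p, w)
  "bqmitytb" → prefix "bq" already present; 6 new (m, i, t, y, t, b)
  "bggw" → prefix "bgg" already present; 1 new (w)
  "bqfhha" → prefix "bq" already present; 4 new (f, h, h, a)
Total nodes = 10 + 7 + 3 + 3 + 3 + 4 + 6 + 2 + 7 + 8 + 3 + 1 + 8 + 6 + 1 + 4 = 76

76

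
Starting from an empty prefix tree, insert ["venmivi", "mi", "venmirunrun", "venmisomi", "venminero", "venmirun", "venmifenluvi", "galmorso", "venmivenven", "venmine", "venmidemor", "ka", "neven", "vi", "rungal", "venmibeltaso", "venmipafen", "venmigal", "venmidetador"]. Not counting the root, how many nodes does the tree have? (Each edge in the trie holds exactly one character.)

82

For each word, the new-node count is its length minus the longest prefix already in the trie:
  "venmivi" → 7 new (v, e, n, m, i, v, i)
  "mi" → 2 new (m, i)
  "venmirunrun" → prefix "venmi" already present; 6 new (r, u, n, r, u, n)
  "venmisomi" → prefix "venmi" already present; 4 new (s, o, m, i)
  "venminero" → prefix "venmi" already present; 4 new (n, e, r, o)
  "venmirun" → prefix "venmirun" already present; 0 new (none)
  "venmifenluvi" → prefix "venmi" already present; 7 new (f, e, n, l, u, v, i)
  "galmorso" → 8 new (g, a, l, m, o, r, s, o)
  "venmivenven" → prefix "venmiv" already present; 5 new (e, n, v, e, n)
  "venmine" → prefix "venmine" already present; 0 new (none)
  "venmidemor" → prefix "venmi" already present; 5 new (d, e, m, o, r)
  "ka" → 2 new (k, a)
  "neven" → 5 new (n, e, v, e, n)
  "vi" → prefix "v" already present; 1 new (i)
  "rungal" → 6 new (r, u, n, g, a, l)
  "venmibeltaso" → prefix "venmi" already present; 7 new (b, e, l, t, a, s, o)
  "venmipafen" → prefix "venmi" already present; 5 new (p, a, f, e, n)
  "venmigal" → prefix "venmi" already present; 3 new (g, a, l)
  "venmidetador" → prefix "venmide" already present; 5 new (t, a, d, o, r)
Total nodes = 7 + 2 + 6 + 4 + 4 + 0 + 7 + 8 + 5 + 0 + 5 + 2 + 5 + 1 + 6 + 7 + 5 + 3 + 5 = 82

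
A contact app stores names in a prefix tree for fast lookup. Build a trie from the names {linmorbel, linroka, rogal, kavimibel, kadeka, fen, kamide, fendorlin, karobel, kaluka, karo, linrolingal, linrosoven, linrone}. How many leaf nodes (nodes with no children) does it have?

12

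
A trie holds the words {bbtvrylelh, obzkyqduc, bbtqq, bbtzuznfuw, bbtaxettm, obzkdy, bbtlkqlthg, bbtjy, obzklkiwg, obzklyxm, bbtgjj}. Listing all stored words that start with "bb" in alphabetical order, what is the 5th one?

DFS of the "bb" subtree visits, in order: "bbtaxettm", "bbtgjj", "bbtjy", "bbtlkqlthg", "bbtqq", "bbtvrylelh", "bbtzuznfuw"
The 5th is bbtqq.

bbtqq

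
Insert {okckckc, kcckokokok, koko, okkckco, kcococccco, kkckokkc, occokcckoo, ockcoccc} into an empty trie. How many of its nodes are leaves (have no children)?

A leaf is a node with no children — equivalently, the end of a word that is not a proper prefix of any other stored word.
Those words: "kcckokokok", "kcococccco", "kkckokkc", "koko", "occokcckoo", "ockcoccc", "okckckc", "okkckco"
Leaf count: 8

8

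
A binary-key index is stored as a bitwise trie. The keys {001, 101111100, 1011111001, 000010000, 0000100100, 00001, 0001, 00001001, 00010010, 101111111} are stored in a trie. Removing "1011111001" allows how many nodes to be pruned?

Walk "1011111001" from the leaf back toward the root, removing each node that no remaining word uses.
The suffix "1" (1 node) is used only by "1011111001"; "101111100" is itself a stored word, so pruning stops there.
Nodes removed: 1

1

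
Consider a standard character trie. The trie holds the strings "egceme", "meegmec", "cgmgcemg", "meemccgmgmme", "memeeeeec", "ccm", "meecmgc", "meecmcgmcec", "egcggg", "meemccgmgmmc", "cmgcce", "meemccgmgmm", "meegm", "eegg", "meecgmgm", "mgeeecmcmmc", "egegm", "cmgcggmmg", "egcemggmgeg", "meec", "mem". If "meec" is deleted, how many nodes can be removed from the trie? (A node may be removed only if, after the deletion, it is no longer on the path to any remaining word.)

0

After clearing the end-marker at "meec", prune upward until reaching a node still needed by another word.
Every node on "meec" is still needed (e.g. by "meecmgc"), so nothing is freed.
Nodes removed: 0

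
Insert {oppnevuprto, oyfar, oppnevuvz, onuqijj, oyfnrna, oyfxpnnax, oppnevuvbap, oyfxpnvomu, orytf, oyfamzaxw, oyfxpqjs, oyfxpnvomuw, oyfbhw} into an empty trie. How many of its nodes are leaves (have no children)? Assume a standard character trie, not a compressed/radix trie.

12

Leaves are exactly the stored words that no other stored word extends.
Those words: "onuqijj", "oppnevuprto", "oppnevuvbap", "oppnevuvz", "orytf", "oyfamzaxw", "oyfar", "oyfbhw", "oyfnrna", "oyfxpnnax", "oyfxpnvomuw", "oyfxpqjs"
Leaf count: 12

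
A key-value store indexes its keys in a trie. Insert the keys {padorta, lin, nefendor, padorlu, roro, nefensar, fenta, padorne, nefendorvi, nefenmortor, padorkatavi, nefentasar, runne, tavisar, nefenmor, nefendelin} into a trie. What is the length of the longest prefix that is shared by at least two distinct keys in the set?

Look for the deepest trie node that still has at least two words in its subtree.
e.g. "nefendor" and "nefendorvi" share the prefix "nefendor" of length 8; no pair shares a longer one.
Longest shared-prefix length: 8

8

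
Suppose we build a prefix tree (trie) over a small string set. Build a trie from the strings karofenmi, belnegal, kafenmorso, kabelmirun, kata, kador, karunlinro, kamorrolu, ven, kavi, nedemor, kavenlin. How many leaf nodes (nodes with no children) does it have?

12

A leaf is a node with no children — equivalently, the end of a word that is not a proper prefix of any other stored word.
Those words: "belnegal", "kabelmirun", "kador", "kafenmorso", "kamorrolu", "karofenmi", "karunlinro", "kata", "kavenlin", "kavi", "nedemor", "ven"
Leaf count: 12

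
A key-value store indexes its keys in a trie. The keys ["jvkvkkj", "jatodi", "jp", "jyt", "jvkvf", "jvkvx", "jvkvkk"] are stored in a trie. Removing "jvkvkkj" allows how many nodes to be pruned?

After clearing the end-marker at "jvkvkkj", prune upward until reaching a node still needed by another word.
The suffix "j" (1 node) is used only by "jvkvkkj"; "jvkvkk" is itself a stored word, so pruning stops there.
Nodes removed: 1

1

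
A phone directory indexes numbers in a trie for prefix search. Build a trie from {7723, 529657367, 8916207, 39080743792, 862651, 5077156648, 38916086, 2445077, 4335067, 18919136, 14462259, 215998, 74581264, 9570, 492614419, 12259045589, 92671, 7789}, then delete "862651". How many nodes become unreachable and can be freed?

Walk "862651" from the leaf back toward the root, removing each node that no remaining word uses.
The suffix "62651" (5 nodes) is used only by "862651"; the node for "8" still has the child "9", so pruning stops there.
Nodes removed: 5

5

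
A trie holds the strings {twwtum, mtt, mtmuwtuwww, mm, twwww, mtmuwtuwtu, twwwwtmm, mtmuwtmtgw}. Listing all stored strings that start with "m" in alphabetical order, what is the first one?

Words with prefix "m", in lexicographic order: "mm", "mtmuwtmtgw", "mtmuwtuwtu", "mtmuwtuwww", "mtt"
The 1st is mm.

mm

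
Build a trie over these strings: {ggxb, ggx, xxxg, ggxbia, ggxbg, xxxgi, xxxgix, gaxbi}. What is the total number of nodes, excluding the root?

17

For each word, the new-node count is its length minus the longest prefix already in the trie:
  "ggxb" → 4 new (g, g, x, b)
  "ggx" → prefix "ggx" already present; 0 new (none)
  "xxxg" → 4 new (x, x, x, g)
  "ggxbia" → prefix "ggxb" already present; 2 new (i, a)
  "ggxbg" → prefix "ggxb" already present; 1 new (g)
  "xxxgi" → prefix "xxxg" already present; 1 new (i)
  "xxxgix" → prefix "xxxgi" already present; 1 new (x)
  "gaxbi" → prefix "g" already present; 4 new (a, x, b, i)
Total nodes = 4 + 0 + 4 + 2 + 1 + 1 + 1 + 4 = 17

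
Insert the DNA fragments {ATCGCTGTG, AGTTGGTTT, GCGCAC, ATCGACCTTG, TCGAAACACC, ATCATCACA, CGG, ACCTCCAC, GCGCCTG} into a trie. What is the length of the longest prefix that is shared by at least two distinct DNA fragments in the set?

4

Equivalently: take the maximum, over all pairs, of their longest common prefix length.
"ATCGACCTTG" and "ATCGCTGTG" agree on "ATCG" (4 characters) before diverging; nothing deeper is shared.
Longest shared-prefix length: 4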